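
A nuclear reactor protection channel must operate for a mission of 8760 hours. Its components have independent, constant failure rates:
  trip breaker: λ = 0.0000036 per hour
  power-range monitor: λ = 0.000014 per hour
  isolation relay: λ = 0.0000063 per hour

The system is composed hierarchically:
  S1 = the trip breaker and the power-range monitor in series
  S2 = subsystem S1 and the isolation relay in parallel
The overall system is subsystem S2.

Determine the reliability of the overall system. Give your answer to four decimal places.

R(trip breaker) = exp(−0.0000036 × 8760) = 0.968956
R(power-range monitor) = exp(−0.000014 × 8760) = 0.884582
R(isolation relay) = exp(−0.0000063 × 8760) = 0.946307
Series (trip breaker and power-range monitor): 0.968956 × 0.884582 = 0.857121
Parallel ([0.857121] and isolation relay): 1 − (1 − 0.857121)(1 − 0.946307) = 0.9923

0.9923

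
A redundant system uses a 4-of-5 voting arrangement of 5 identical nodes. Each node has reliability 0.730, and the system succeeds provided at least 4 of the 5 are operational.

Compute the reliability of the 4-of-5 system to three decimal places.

0.591

R = Σ_{i=4}^{5} C(5,i) p^i (1−p)^{5−i} with p = 0.730
C(5,4)·0.730^4·0.270^1 = 0.38338
C(5,5)·0.730^5·0.270^0 = 0.20731
Sum = 0.591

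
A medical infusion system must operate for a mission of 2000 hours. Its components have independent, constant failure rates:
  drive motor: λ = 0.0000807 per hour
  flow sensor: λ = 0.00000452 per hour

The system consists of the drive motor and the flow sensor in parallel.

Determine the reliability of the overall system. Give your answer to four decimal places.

0.9987

R(drive motor) = exp(−0.0000807 × 2000) = 0.850952
R(flow sensor) = exp(−0.00000452 × 2000) = 0.991001
Parallel (drive motor and flow sensor): 1 − (1 − 0.850952)(1 − 0.991001) = 0.9987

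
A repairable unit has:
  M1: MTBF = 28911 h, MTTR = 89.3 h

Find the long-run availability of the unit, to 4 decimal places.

0.9969

A(M1) = MTBF/(MTBF+MTTR) = 28911/(28911+89.3) = 0.9969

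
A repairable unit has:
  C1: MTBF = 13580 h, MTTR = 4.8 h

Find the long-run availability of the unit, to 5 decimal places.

A(C1) = MTBF/(MTBF+MTTR) = 13580/(13580+4.8) = 0.99965

0.99965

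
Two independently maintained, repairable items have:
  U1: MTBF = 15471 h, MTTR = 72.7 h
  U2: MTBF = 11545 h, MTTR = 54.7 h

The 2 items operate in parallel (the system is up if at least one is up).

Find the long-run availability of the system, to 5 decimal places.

A(U1) = MTBF/(MTBF+MTTR) = 15471/(15471+72.7) = 0.995323
A(U2) = MTBF/(MTBF+MTTR) = 11545/(11545+54.7) = 0.995284
Parallel availability: 1 − (1 − 0.995323)(1 − 0.995284) = 0.99998

0.99998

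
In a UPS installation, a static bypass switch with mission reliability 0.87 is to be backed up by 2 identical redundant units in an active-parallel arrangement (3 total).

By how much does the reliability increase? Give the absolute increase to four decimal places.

R_before = 0.87
R_after = 1 − (1 − 0.87)^3 = 0.9978
ΔR = 0.9978 − 0.87 = 0.1278

0.1278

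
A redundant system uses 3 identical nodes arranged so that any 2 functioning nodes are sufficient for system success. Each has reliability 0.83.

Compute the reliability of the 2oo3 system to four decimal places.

R = Σ_{i=2}^{3} C(3,i) p^i (1−p)^{3−i} with p = 0.83
C(3,2)·0.83^2·0.17^1 = 0.351339
C(3,3)·0.83^3·0.17^0 = 0.571787
Sum = 0.9231

0.9231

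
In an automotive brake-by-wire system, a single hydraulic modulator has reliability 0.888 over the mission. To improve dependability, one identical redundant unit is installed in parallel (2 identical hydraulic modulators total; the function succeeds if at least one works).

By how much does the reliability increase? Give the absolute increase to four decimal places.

0.0995

R_before = 0.888
R_after = 1 − (1 − 0.888)^2 = 0.9875
ΔR = 0.9875 − 0.888 = 0.0995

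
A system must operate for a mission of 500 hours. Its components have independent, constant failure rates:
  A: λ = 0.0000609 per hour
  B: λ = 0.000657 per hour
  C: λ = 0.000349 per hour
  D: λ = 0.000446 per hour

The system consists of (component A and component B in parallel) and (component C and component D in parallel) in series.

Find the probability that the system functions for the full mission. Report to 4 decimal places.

0.9599

R(A) = exp(−0.0000609 × 500) = 0.970009
R(B) = exp(−0.000657 × 500) = 0.720003
R(C) = exp(−0.000349 × 500) = 0.839877
R(D) = exp(−0.000446 × 500) = 0.800115
Parallel (A and B): 1 − (1 − 0.970009)(1 − 0.720003) = 0.991603
Parallel (C and D): 1 − (1 − 0.839877)(1 − 0.800115) = 0.967994
Series ([0.991603] and [0.967994]): 0.991603 × 0.967994 = 0.9599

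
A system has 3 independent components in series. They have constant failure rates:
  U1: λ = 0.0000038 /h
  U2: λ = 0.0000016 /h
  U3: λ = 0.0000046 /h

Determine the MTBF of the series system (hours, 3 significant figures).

100000

Series of exponential components: λ_sys = Σ λ_i
λ_sys = 0.0000038 + 0.0000016 + 0.0000046 = 1.0000e-05 /h
MTBF = 1 / λ_sys = 100000 h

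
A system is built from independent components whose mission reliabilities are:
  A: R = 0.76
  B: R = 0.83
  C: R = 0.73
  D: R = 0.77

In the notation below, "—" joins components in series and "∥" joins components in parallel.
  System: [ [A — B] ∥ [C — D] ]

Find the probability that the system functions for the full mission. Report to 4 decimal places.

0.8383

Series (A and B): 0.760000 × 0.830000 = 0.630800
Series (C and D): 0.730000 × 0.770000 = 0.562100
Parallel ([0.630800] and [0.562100]): 1 − (1 − 0.630800)(1 − 0.562100) = 0.8383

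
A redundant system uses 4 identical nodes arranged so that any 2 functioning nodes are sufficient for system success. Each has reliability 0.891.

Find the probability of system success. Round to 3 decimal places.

R = Σ_{i=2}^{4} C(4,i) p^i (1−p)^{4−i} with p = 0.891
C(4,2)·0.891^2·0.109^2 = 0.05659
C(4,3)·0.891^3·0.109^1 = 0.30840
C(4,4)·0.891^4·0.109^0 = 0.63025
Sum = 0.995

0.995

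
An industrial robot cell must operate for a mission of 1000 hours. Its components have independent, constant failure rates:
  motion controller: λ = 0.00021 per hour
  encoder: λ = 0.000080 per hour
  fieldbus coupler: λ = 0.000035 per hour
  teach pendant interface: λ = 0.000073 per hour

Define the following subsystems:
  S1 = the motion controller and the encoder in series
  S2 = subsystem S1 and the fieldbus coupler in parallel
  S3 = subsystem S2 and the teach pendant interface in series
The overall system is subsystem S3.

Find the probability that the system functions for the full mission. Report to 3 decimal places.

0.922

R(motion controller) = exp(−0.00021 × 1000) = 0.81058
R(encoder) = exp(−0.000080 × 1000) = 0.92312
R(fieldbus coupler) = exp(−0.000035 × 1000) = 0.96561
R(teach pendant interface) = exp(−0.000073 × 1000) = 0.92960
Series (motion controller and encoder): 0.81058 × 0.92312 = 0.74826
Parallel ([0.74826] and fieldbus coupler): 1 − (1 − 0.74826)(1 − 0.96561) = 0.99134
Series ([0.99134] and teach pendant interface): 0.99134 × 0.92960 = 0.922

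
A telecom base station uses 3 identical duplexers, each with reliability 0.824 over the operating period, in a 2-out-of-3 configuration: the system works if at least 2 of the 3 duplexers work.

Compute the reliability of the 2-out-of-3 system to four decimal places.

0.9180

R = Σ_{i=2}^{3} C(3,i) p^i (1−p)^{3−i} with p = 0.824
C(3,2)·0.824^2·0.176^1 = 0.358499
C(3,3)·0.824^3·0.176^0 = 0.559476
Sum = 0.9180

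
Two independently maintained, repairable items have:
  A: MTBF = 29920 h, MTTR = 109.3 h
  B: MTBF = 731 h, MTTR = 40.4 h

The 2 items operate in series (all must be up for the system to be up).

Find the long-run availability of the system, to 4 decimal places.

0.9442

A(A) = MTBF/(MTBF+MTTR) = 29920/(29920+109.3) = 0.996360
A(B) = MTBF/(MTBF+MTTR) = 731/(731+40.4) = 0.947628
Series availability: 0.996360 × 0.947628 = 0.9442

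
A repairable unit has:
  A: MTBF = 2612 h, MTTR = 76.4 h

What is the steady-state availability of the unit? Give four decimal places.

0.9716

A(A) = MTBF/(MTBF+MTTR) = 2612/(2612+76.4) = 0.9716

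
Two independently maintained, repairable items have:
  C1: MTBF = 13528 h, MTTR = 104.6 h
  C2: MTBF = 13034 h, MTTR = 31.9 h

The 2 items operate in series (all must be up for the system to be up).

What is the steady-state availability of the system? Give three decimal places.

0.990

A(C1) = MTBF/(MTBF+MTTR) = 13528/(13528+104.6) = 0.992327
A(C2) = MTBF/(MTBF+MTTR) = 13034/(13034+31.9) = 0.997559
Series availability: 0.992327 × 0.997559 = 0.990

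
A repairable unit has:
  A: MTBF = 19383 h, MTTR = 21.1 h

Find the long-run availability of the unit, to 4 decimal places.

0.9989

A(A) = MTBF/(MTBF+MTTR) = 19383/(19383+21.1) = 0.9989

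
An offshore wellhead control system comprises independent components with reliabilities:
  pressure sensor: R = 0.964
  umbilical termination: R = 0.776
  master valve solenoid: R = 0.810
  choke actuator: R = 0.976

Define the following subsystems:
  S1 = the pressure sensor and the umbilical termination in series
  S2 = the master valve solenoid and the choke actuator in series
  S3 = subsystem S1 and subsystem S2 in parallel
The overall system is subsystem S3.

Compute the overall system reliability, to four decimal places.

Series (pressure sensor and umbilical termination): 0.964000 × 0.776000 = 0.748064
Series (master valve solenoid and choke actuator): 0.810000 × 0.976000 = 0.790560
Parallel ([0.748064] and [0.790560]): 1 − (1 − 0.748064)(1 − 0.790560) = 0.9472

0.9472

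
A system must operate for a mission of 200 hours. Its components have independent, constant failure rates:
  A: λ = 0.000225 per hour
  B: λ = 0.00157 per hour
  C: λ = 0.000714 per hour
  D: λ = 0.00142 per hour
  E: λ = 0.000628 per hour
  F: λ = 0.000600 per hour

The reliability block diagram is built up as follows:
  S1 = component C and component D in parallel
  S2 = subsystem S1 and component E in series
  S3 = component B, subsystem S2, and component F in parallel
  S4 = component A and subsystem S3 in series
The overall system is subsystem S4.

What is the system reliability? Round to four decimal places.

0.9517

R(A) = exp(−0.000225 × 200) = 0.955997
R(B) = exp(−0.00157 × 200) = 0.730519
R(C) = exp(−0.000714 × 200) = 0.866927
R(D) = exp(−0.00142 × 200) = 0.752767
R(E) = exp(−0.000628 × 200) = 0.881968
R(F) = exp(−0.000600 × 200) = 0.886920
Parallel (C and D): 1 − (1 − 0.866927)(1 − 0.752767) = 0.967100
Series ([0.967100] and E): 0.967100 × 0.881968 = 0.852951
Parallel (B, [0.852951], and F): 1 − (1 − 0.730519)(1 − 0.852951)(1 − 0.886920) = 0.995519
Series (A and [0.995519]): 0.955997 × 0.995519 = 0.9517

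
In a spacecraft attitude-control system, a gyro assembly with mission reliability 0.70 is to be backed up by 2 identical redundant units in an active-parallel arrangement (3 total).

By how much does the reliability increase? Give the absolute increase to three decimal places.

0.273

R_before = 0.70
R_after = 1 − (1 − 0.70)^3 = 0.973
ΔR = 0.973 − 0.70 = 0.273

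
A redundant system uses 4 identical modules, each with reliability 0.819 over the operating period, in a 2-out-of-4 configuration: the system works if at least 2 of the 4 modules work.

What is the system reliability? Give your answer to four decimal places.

0.9795

R = Σ_{i=2}^{4} C(4,i) p^i (1−p)^{4−i} with p = 0.819
C(4,2)·0.819^2·0.181^2 = 0.131849
C(4,3)·0.819^3·0.181^1 = 0.397732
C(4,4)·0.819^4·0.181^0 = 0.449920
Sum = 0.9795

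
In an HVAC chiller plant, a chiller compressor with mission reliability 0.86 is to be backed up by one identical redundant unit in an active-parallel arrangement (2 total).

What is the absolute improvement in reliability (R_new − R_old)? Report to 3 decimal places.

R_before = 0.86
R_after = 1 − (1 − 0.86)^2 = 0.980
ΔR = 0.980 − 0.86 = 0.120

0.120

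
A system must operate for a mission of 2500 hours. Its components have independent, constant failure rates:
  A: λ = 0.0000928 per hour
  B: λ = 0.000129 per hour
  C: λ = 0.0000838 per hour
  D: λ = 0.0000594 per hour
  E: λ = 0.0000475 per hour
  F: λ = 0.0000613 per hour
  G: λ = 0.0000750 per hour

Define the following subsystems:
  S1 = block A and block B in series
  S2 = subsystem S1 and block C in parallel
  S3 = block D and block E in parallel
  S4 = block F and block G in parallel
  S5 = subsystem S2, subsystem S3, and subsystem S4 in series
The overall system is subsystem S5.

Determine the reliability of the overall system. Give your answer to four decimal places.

0.8833

R(A) = exp(−0.0000928 × 2500) = 0.792946
R(B) = exp(−0.000129 × 2500) = 0.724336
R(C) = exp(−0.0000838 × 2500) = 0.810990
R(D) = exp(−0.0000594 × 2500) = 0.862000
R(E) = exp(−0.0000475 × 2500) = 0.888030
R(F) = exp(−0.0000613 × 2500) = 0.857915
R(G) = exp(−0.0000750 × 2500) = 0.829029
Series (A and B): 0.792946 × 0.724336 = 0.574359
Parallel ([0.574359] and C): 1 − (1 − 0.574359)(1 − 0.810990) = 0.919550
Parallel (D and E): 1 − (1 − 0.862000)(1 − 0.888030) = 0.984548
Parallel (F and G): 1 − (1 − 0.857915)(1 − 0.829029) = 0.975708
Series ([0.919550], [0.984548], and [0.975708]): 0.919550 × 0.984548 × 0.975708 = 0.8833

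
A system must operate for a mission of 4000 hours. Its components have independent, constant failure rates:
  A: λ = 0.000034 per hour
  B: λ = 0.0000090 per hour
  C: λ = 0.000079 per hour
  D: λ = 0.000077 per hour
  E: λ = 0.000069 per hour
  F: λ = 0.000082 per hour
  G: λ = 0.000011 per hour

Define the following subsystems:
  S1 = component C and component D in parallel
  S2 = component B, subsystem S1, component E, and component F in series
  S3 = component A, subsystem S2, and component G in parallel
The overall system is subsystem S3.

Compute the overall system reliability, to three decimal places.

R(A) = exp(−0.000034 × 4000) = 0.87284
R(B) = exp(−0.0000090 × 4000) = 0.96464
R(C) = exp(−0.000079 × 4000) = 0.72906
R(D) = exp(−0.000077 × 4000) = 0.73492
R(E) = exp(−0.000069 × 4000) = 0.75881
R(F) = exp(−0.000082 × 4000) = 0.72036
R(G) = exp(−0.000011 × 4000) = 0.95695
Parallel (C and D): 1 − (1 − 0.72906)(1 − 0.73492) = 0.92818
Series (B, [0.92818], E, and F): 0.96464 × 0.92818 × 0.75881 × 0.72036 = 0.48942
Parallel (A, [0.48942], and G): 1 − (1 − 0.87284)(1 − 0.48942)(1 − 0.95695) = 0.997

0.997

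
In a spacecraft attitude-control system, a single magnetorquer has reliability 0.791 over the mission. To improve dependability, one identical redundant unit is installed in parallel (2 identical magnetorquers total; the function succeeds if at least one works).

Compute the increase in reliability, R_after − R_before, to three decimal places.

0.165

R_before = 0.791
R_after = 1 − (1 − 0.791)^2 = 0.956
ΔR = 0.956 − 0.791 = 0.165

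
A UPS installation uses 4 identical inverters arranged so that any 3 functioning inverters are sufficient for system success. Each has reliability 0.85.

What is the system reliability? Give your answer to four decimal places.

R = Σ_{i=3}^{4} C(4,i) p^i (1−p)^{4−i} with p = 0.85
C(4,3)·0.85^3·0.15^1 = 0.368475
C(4,4)·0.85^4·0.15^0 = 0.522006
Sum = 0.8905

0.8905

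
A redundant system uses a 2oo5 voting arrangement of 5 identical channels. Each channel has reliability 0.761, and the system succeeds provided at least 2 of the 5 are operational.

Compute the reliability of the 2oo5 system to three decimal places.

0.987

R = Σ_{i=2}^{5} C(5,i) p^i (1−p)^{5−i} with p = 0.761
C(5,2)·0.761^2·0.239^3 = 0.07906
C(5,3)·0.761^3·0.239^2 = 0.25174
C(5,4)·0.761^4·0.239^1 = 0.40078
C(5,5)·0.761^5·0.239^0 = 0.25523
Sum = 0.987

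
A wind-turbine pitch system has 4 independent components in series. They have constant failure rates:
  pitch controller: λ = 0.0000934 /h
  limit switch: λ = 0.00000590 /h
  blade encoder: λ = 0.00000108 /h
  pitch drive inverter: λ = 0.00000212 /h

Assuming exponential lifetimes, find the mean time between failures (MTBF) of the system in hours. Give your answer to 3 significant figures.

Series of exponential components: λ_sys = Σ λ_i
λ_sys = 0.0000934 + 0.00000590 + 0.00000108 + 0.00000212 = 1.0250e-04 /h
MTBF = 1 / λ_sys = 9760 h

9760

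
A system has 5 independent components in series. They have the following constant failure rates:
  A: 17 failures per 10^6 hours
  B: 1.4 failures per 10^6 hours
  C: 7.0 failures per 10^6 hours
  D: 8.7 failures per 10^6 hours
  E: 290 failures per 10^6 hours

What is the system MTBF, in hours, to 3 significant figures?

Series of exponential components: λ_sys = Σ λ_i
λ_sys = 0.000017 + 0.0000014 + 0.0000070 + 0.0000087 + 0.00029 = 3.2410e-04 /h
MTBF = 1 / λ_sys = 3090 h

3090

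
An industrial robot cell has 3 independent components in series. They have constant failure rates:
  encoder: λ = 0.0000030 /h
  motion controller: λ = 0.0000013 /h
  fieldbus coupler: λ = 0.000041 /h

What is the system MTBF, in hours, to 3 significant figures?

Series of exponential components: λ_sys = Σ λ_i
λ_sys = 0.0000030 + 0.0000013 + 0.000041 = 4.5300e-05 /h
MTBF = 1 / λ_sys = 22100 h

22100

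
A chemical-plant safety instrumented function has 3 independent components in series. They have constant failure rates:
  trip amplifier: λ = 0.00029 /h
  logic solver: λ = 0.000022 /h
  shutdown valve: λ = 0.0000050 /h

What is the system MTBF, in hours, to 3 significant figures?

Series of exponential components: λ_sys = Σ λ_i
λ_sys = 0.00029 + 0.000022 + 0.0000050 = 3.1700e-04 /h
MTBF = 1 / λ_sys = 3150 h

3150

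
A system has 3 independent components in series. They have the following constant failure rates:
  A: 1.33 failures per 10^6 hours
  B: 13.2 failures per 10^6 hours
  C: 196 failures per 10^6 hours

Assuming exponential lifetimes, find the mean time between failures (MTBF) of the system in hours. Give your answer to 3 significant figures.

4750

Series of exponential components: λ_sys = Σ λ_i
λ_sys = 0.00000133 + 0.0000132 + 0.000196 = 2.1053e-04 /h
MTBF = 1 / λ_sys = 4750 h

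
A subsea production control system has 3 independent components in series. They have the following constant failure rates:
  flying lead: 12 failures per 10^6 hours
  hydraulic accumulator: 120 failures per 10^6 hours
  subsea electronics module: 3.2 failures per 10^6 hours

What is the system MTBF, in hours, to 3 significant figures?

Series of exponential components: λ_sys = Σ λ_i
λ_sys = 0.000012 + 0.00012 + 0.0000032 = 1.3520e-04 /h
MTBF = 1 / λ_sys = 7400 h

7400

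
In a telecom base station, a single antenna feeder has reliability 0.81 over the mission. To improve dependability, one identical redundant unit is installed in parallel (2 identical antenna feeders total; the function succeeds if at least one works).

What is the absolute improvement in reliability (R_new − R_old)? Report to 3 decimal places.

0.154

R_before = 0.81
R_after = 1 − (1 − 0.81)^2 = 0.964
ΔR = 0.964 − 0.81 = 0.154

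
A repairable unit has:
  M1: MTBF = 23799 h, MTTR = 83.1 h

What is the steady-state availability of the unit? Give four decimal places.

A(M1) = MTBF/(MTBF+MTTR) = 23799/(23799+83.1) = 0.9965

0.9965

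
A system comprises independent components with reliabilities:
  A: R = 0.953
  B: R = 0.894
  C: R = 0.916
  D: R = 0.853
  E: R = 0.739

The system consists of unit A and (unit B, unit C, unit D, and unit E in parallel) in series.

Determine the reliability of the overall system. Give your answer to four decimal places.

0.9527

Parallel (B, C, D, and E): 1 − (1 − 0.894000)(1 − 0.916000)(1 − 0.853000)(1 − 0.739000) = 0.999658
Series (A and [0.999658]): 0.953000 × 0.999658 = 0.9527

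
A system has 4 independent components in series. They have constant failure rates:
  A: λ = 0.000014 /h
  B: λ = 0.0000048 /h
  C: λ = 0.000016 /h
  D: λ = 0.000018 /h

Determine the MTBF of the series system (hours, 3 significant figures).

18900

Series of exponential components: λ_sys = Σ λ_i
λ_sys = 0.000014 + 0.0000048 + 0.000016 + 0.000018 = 5.2800e-05 /h
MTBF = 1 / λ_sys = 18900 h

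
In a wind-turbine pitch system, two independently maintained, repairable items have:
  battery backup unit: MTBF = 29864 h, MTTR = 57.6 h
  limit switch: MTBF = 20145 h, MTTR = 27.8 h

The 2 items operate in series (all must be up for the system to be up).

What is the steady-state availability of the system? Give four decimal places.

A(battery backup unit) = MTBF/(MTBF+MTTR) = 29864/(29864+57.6) = 0.998075
A(limit switch) = MTBF/(MTBF+MTTR) = 20145/(20145+27.8) = 0.998622
Series availability: 0.998075 × 0.998622 = 0.9967

0.9967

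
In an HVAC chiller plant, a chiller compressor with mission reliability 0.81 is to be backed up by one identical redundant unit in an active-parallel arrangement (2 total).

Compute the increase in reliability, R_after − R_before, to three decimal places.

R_before = 0.81
R_after = 1 − (1 − 0.81)^2 = 0.964
ΔR = 0.964 − 0.81 = 0.154

0.154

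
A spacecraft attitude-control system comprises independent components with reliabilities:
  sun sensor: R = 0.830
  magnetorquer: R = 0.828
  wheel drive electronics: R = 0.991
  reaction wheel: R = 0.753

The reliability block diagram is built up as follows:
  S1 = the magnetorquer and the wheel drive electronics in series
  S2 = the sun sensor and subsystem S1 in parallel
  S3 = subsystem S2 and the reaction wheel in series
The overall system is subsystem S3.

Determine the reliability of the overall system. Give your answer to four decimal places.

Series (magnetorquer and wheel drive electronics): 0.828000 × 0.991000 = 0.820548
Parallel (sun sensor and [0.820548]): 1 − (1 − 0.830000)(1 − 0.820548) = 0.969493
Series ([0.969493] and reaction wheel): 0.969493 × 0.753000 = 0.7300

0.7300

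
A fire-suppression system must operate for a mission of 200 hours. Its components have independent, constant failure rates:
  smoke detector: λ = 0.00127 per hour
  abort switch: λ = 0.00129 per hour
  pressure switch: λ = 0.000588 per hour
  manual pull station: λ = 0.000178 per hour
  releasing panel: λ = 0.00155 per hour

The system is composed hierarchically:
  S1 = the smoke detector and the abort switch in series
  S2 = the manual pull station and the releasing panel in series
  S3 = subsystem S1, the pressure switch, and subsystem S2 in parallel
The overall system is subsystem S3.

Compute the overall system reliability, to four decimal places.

R(smoke detector) = exp(−0.00127 × 200) = 0.775692
R(abort switch) = exp(−0.00129 × 200) = 0.772595
R(pressure switch) = exp(−0.000588 × 200) = 0.889052
R(manual pull station) = exp(−0.000178 × 200) = 0.965026
R(releasing panel) = exp(−0.00155 × 200) = 0.733447
Series (smoke detector and abort switch): 0.775692 × 0.772595 = 0.599296
Series (manual pull station and releasing panel): 0.965026 × 0.733447 = 0.707795
Parallel ([0.599296], pressure switch, and [0.707795]): 1 − (1 − 0.599296)(1 − 0.889052)(1 − 0.707795) = 0.9870

0.9870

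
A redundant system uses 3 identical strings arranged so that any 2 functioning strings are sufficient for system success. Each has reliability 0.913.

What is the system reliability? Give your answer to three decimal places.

0.979

R = Σ_{i=2}^{3} C(3,i) p^i (1−p)^{3−i} with p = 0.913
C(3,2)·0.913^2·0.087^1 = 0.21756
C(3,3)·0.913^3·0.087^0 = 0.76105
Sum = 0.979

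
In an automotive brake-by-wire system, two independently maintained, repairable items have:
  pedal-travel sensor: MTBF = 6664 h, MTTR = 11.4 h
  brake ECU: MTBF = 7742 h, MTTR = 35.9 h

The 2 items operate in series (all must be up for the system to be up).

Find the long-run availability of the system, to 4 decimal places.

A(pedal-travel sensor) = MTBF/(MTBF+MTTR) = 6664/(6664+11.4) = 0.998292
A(brake ECU) = MTBF/(MTBF+MTTR) = 7742/(7742+35.9) = 0.995384
Series availability: 0.998292 × 0.995384 = 0.9937

0.9937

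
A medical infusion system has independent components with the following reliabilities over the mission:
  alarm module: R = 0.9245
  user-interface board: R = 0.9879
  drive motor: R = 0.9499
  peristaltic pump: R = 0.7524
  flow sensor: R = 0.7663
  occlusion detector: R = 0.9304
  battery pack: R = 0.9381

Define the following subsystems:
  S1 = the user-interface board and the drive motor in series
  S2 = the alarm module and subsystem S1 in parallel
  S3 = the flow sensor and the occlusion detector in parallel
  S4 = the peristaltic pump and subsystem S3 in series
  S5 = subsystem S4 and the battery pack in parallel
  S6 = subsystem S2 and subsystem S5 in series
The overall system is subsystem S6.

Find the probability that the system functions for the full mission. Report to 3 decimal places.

0.979

Series (user-interface board and drive motor): 0.98790 × 0.94990 = 0.93841
Parallel (alarm module and [0.93841]): 1 − (1 − 0.92450)(1 − 0.93841) = 0.99535
Parallel (flow sensor and occlusion detector): 1 − (1 − 0.76630)(1 − 0.93040) = 0.98373
Series (peristaltic pump and [0.98373]): 0.75240 × 0.98373 = 0.74016
Parallel ([0.74016] and battery pack): 1 − (1 − 0.74016)(1 − 0.93810) = 0.98392
Series ([0.99535] and [0.98392]): 0.99535 × 0.98392 = 0.979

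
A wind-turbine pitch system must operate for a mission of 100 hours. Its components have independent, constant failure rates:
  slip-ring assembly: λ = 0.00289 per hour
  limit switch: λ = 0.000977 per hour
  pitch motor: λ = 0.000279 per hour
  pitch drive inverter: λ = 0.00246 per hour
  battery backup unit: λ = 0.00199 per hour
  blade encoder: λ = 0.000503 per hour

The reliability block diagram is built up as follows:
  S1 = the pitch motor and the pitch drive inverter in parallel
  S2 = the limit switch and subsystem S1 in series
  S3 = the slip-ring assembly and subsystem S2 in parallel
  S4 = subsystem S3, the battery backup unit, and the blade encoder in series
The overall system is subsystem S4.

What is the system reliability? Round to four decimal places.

0.7601

R(slip-ring assembly) = exp(−0.00289 × 100) = 0.749012
R(limit switch) = exp(−0.000977 × 100) = 0.906921
R(pitch motor) = exp(−0.000279 × 100) = 0.972486
R(pitch drive inverter) = exp(−0.00246 × 100) = 0.781922
R(battery backup unit) = exp(−0.00199 × 100) = 0.819550
R(blade encoder) = exp(−0.000503 × 100) = 0.950944
Parallel (pitch motor and pitch drive inverter): 1 − (1 − 0.972486)(1 − 0.781922) = 0.994000
Series (limit switch and [0.994000]): 0.906921 × 0.994000 = 0.901479
Parallel (slip-ring assembly and [0.901479]): 1 − (1 − 0.749012)(1 − 0.901479) = 0.975272
Series ([0.975272], battery backup unit, and blade encoder): 0.975272 × 0.819550 × 0.950944 = 0.7601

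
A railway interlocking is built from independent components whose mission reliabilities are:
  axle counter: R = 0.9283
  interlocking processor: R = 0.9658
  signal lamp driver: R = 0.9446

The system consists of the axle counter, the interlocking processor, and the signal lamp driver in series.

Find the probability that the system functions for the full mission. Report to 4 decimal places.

0.8469

Series (axle counter, interlocking processor, and signal lamp driver): 0.928300 × 0.965800 × 0.944600 = 0.8469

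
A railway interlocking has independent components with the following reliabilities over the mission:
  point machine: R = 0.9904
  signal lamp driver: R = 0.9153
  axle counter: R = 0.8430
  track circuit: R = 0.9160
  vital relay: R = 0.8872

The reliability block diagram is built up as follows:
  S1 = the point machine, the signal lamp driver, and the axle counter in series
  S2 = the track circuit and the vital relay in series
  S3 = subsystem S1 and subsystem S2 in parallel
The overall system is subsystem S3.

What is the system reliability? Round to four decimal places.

Series (point machine, signal lamp driver, and axle counter): 0.990400 × 0.915300 × 0.843000 = 0.764191
Series (track circuit and vital relay): 0.916000 × 0.887200 = 0.812675
Parallel ([0.764191] and [0.812675]): 1 − (1 − 0.764191)(1 − 0.812675) = 0.9558

0.9558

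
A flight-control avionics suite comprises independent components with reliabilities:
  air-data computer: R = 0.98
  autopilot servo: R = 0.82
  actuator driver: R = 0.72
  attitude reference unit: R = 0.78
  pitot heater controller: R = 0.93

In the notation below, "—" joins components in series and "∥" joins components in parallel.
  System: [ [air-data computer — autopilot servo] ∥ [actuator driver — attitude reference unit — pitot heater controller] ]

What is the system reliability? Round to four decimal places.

Series (air-data computer and autopilot servo): 0.980000 × 0.820000 = 0.803600
Series (actuator driver, attitude reference unit, and pitot heater controller): 0.720000 × 0.780000 × 0.930000 = 0.522288
Parallel ([0.803600] and [0.522288]): 1 − (1 − 0.803600)(1 − 0.522288) = 0.9062

0.9062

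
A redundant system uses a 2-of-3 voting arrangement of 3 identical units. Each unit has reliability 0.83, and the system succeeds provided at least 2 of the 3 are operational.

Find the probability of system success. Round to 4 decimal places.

R = Σ_{i=2}^{3} C(3,i) p^i (1−p)^{3−i} with p = 0.83
C(3,2)·0.83^2·0.17^1 = 0.351339
C(3,3)·0.83^3·0.17^0 = 0.571787
Sum = 0.9231

0.9231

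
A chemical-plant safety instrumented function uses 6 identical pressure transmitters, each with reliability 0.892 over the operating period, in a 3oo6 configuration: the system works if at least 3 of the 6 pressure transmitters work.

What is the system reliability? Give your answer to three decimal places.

R = Σ_{i=3}^{6} C(6,i) p^i (1−p)^{6−i} with p = 0.892
C(6,3)·0.892^3·0.108^3 = 0.01788
C(6,4)·0.892^4·0.108^2 = 0.11076
C(6,5)·0.892^5·0.108^1 = 0.36593
C(6,6)·0.892^6·0.108^0 = 0.50372
Sum = 0.998

0.998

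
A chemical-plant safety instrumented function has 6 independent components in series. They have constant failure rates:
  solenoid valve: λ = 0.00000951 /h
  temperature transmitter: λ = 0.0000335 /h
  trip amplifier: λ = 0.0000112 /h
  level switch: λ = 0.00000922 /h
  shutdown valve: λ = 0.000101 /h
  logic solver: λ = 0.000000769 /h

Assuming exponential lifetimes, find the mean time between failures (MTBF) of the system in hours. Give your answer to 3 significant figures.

6050

Series of exponential components: λ_sys = Σ λ_i
λ_sys = 0.00000951 + 0.0000335 + 0.0000112 + 0.00000922 + 0.000101 + 0.000000769 = 1.6520e-04 /h
MTBF = 1 / λ_sys = 6050 h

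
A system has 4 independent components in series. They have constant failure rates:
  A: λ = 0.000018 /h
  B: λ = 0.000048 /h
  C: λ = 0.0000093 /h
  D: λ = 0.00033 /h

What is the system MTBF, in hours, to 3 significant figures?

2470

Series of exponential components: λ_sys = Σ λ_i
λ_sys = 0.000018 + 0.000048 + 0.0000093 + 0.00033 = 4.0530e-04 /h
MTBF = 1 / λ_sys = 2470 h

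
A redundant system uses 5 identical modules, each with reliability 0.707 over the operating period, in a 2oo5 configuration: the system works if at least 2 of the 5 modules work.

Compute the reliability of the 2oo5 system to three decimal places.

0.972

R = Σ_{i=2}^{5} C(5,i) p^i (1−p)^{5−i} with p = 0.707
C(5,2)·0.707^2·0.293^3 = 0.12573
C(5,3)·0.707^3·0.293^2 = 0.30338
C(5,4)·0.707^4·0.293^1 = 0.36603
C(5,5)·0.707^5·0.293^0 = 0.17664
Sum = 0.972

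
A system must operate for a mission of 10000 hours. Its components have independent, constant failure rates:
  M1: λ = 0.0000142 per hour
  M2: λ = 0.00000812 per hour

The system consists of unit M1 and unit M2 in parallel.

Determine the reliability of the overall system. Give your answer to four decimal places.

0.9897

R(M1) = exp(−0.0000142 × 10000) = 0.867621
R(M2) = exp(−0.00000812 × 10000) = 0.922009
Parallel (M1 and M2): 1 − (1 − 0.867621)(1 − 0.922009) = 0.9897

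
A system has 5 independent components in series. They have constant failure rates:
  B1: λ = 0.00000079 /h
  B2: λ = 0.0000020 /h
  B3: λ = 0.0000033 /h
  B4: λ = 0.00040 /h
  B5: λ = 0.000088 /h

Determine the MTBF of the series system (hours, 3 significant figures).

2020

Series of exponential components: λ_sys = Σ λ_i
λ_sys = 0.00000079 + 0.0000020 + 0.0000033 + 0.00040 + 0.000088 = 4.9409e-04 /h
MTBF = 1 / λ_sys = 2020 h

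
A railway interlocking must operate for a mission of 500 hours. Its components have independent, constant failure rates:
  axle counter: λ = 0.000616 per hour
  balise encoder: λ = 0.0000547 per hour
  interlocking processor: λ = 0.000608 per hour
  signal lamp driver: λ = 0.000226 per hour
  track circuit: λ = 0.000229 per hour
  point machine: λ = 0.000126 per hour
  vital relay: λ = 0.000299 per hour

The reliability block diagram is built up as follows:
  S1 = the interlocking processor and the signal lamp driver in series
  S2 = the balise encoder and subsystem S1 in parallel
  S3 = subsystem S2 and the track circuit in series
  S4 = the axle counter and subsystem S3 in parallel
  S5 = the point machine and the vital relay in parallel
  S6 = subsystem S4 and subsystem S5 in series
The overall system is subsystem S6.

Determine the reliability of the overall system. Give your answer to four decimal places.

0.9609

R(axle counter) = exp(−0.000616 × 500) = 0.734915
R(balise encoder) = exp(−0.0000547 × 500) = 0.973021
R(interlocking processor) = exp(−0.000608 × 500) = 0.737861
R(signal lamp driver) = exp(−0.000226 × 500) = 0.893151
R(track circuit) = exp(−0.000229 × 500) = 0.891812
R(point machine) = exp(−0.000126 × 500) = 0.938943
R(vital relay) = exp(−0.000299 × 500) = 0.861138
Series (interlocking processor and signal lamp driver): 0.737861 × 0.893151 = 0.659021
Parallel (balise encoder and [0.659021]): 1 − (1 − 0.973021)(1 − 0.659021) = 0.990801
Series ([0.990801] and track circuit): 0.990801 × 0.891812 = 0.883608
Parallel (axle counter and [0.883608]): 1 − (1 − 0.734915)(1 − 0.883608) = 0.969146
Parallel (point machine and vital relay): 1 − (1 − 0.938943)(1 − 0.861138) = 0.991522
Series ([0.969146] and [0.991522]): 0.969146 × 0.991522 = 0.9609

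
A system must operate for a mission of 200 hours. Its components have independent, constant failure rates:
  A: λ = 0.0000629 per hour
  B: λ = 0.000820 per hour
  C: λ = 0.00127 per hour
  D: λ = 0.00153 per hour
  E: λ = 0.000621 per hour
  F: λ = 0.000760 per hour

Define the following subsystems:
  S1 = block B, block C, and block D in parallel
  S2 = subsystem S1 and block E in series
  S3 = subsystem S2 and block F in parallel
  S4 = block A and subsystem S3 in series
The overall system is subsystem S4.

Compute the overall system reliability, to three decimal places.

0.970

R(A) = exp(−0.0000629 × 200) = 0.98750
R(B) = exp(−0.000820 × 200) = 0.84874
R(C) = exp(−0.00127 × 200) = 0.77569
R(D) = exp(−0.00153 × 200) = 0.73639
R(E) = exp(−0.000621 × 200) = 0.88320
R(F) = exp(−0.000760 × 200) = 0.85899
Parallel (B, C, and D): 1 − (1 − 0.84874)(1 − 0.77569)(1 − 0.73639) = 0.99106
Series ([0.99106] and E): 0.99106 × 0.88320 = 0.87530
Parallel ([0.87530] and F): 1 − (1 − 0.87530)(1 − 0.85899) = 0.98242
Series (A and [0.98242]): 0.98750 × 0.98242 = 0.970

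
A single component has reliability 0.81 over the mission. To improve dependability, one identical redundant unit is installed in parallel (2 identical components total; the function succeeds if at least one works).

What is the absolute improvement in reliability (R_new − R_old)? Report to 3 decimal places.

R_before = 0.81
R_after = 1 − (1 − 0.81)^2 = 0.964
ΔR = 0.964 − 0.81 = 0.154

0.154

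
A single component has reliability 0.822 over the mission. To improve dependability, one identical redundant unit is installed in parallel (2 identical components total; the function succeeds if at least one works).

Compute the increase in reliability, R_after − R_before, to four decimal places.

0.1463

R_before = 0.822
R_after = 1 − (1 − 0.822)^2 = 0.9683
ΔR = 0.9683 − 0.822 = 0.1463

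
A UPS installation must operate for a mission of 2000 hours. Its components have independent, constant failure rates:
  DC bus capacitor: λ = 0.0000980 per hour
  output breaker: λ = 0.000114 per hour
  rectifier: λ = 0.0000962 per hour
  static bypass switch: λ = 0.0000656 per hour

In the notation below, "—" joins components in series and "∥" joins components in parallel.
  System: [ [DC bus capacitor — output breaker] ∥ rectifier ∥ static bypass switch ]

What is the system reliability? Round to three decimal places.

R(DC bus capacitor) = exp(−0.0000980 × 2000) = 0.82201
R(output breaker) = exp(−0.000114 × 2000) = 0.79612
R(rectifier) = exp(−0.0000962 × 2000) = 0.82498
R(static bypass switch) = exp(−0.0000656 × 2000) = 0.87704
Series (DC bus capacitor and output breaker): 0.82201 × 0.79612 = 0.65442
Parallel ([0.65442], rectifier, and static bypass switch): 1 − (1 − 0.65442)(1 − 0.82498)(1 − 0.87704) = 0.993

0.993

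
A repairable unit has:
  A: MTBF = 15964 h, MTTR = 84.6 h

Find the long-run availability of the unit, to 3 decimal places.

0.995

A(A) = MTBF/(MTBF+MTTR) = 15964/(15964+84.6) = 0.995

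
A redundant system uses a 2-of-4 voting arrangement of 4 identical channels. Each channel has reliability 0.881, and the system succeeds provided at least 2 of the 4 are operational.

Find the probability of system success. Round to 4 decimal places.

R = Σ_{i=2}^{4} C(4,i) p^i (1−p)^{4−i} with p = 0.881
C(4,2)·0.881^2·0.119^2 = 0.065947
C(4,3)·0.881^3·0.119^1 = 0.325488
C(4,4)·0.881^4·0.119^0 = 0.602426
Sum = 0.9939

0.9939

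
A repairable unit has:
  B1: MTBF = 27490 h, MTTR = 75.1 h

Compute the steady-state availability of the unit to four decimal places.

0.9973

A(B1) = MTBF/(MTBF+MTTR) = 27490/(27490+75.1) = 0.9973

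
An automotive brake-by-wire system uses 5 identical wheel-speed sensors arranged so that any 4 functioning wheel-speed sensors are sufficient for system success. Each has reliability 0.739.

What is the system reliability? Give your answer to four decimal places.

R = Σ_{i=4}^{5} C(5,i) p^i (1−p)^{5−i} with p = 0.739
C(5,4)·0.739^4·0.261^1 = 0.389214
C(5,5)·0.739^5·0.261^0 = 0.220405
Sum = 0.6096

0.6096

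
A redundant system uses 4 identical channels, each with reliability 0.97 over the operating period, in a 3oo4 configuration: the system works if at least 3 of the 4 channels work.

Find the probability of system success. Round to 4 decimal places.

R = Σ_{i=3}^{4} C(4,i) p^i (1−p)^{4−i} with p = 0.97
C(4,3)·0.97^3·0.03^1 = 0.109521
C(4,4)·0.97^4·0.03^0 = 0.885293
Sum = 0.9948

0.9948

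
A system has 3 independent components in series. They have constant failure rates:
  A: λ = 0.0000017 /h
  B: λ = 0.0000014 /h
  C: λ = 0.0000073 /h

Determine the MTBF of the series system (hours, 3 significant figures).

96200

Series of exponential components: λ_sys = Σ λ_i
λ_sys = 0.0000017 + 0.0000014 + 0.0000073 = 1.0400e-05 /h
MTBF = 1 / λ_sys = 96200 h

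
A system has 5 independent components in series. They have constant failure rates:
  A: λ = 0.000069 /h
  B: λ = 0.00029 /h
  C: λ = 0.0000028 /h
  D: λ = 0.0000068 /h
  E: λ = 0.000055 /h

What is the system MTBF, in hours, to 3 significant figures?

2360

Series of exponential components: λ_sys = Σ λ_i
λ_sys = 0.000069 + 0.00029 + 0.0000028 + 0.0000068 + 0.000055 = 4.2360e-04 /h
MTBF = 1 / λ_sys = 2360 h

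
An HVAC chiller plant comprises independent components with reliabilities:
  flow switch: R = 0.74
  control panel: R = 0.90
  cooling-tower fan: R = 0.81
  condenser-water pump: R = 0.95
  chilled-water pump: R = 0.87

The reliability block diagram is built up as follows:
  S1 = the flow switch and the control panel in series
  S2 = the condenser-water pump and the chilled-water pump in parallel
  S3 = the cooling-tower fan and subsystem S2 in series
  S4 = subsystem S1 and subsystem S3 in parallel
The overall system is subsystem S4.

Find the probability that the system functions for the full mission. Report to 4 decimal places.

0.9348

Series (flow switch and control panel): 0.740000 × 0.900000 = 0.666000
Parallel (condenser-water pump and chilled-water pump): 1 − (1 − 0.950000)(1 − 0.870000) = 0.993500
Series (cooling-tower fan and [0.993500]): 0.810000 × 0.993500 = 0.804735
Parallel ([0.666000] and [0.804735]): 1 − (1 − 0.666000)(1 − 0.804735) = 0.9348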